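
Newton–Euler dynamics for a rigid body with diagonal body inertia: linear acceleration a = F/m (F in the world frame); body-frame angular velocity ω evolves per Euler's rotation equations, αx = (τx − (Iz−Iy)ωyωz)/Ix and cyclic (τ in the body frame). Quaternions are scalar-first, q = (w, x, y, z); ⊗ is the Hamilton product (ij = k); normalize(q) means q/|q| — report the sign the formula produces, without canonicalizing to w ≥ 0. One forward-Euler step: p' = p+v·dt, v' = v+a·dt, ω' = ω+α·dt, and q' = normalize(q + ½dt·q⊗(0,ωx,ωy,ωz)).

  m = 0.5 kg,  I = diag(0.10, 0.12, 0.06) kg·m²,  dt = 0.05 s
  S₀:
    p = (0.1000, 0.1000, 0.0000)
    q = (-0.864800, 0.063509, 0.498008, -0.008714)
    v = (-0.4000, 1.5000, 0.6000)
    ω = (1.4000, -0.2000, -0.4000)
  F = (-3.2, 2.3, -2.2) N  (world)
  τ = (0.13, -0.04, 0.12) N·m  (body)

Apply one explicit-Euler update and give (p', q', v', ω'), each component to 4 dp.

precession coupling ω×(Iω) = (-0.0048, -0.0224, -0.0056)
angular accel α = (1.3480, -0.1467, 2.0933)
ω' = ω + α·dt = (1.4674, -0.2073, -0.2953)
2q̇ = q⊗(0,ω) = (0.0072034, -1.4116660, 0.1861640, -0.3639930)
q + ½dt·q⊗(0,ω), renormalized = (-0.8640, 0.0282, 0.5023, -0.0178)
p' = p + v·dt = (0.0800, 0.1750, 0.0300)
v + (F/m)dt = (-0.7200, 1.7300, 0.3800)

p' = (0.0800, 0.1750, 0.0300)
q' = (-0.8640, 0.0282, 0.5023, -0.0178)
v' = (-0.7200, 1.7300, 0.3800)
ω' = (1.4674, -0.2073, -0.2953)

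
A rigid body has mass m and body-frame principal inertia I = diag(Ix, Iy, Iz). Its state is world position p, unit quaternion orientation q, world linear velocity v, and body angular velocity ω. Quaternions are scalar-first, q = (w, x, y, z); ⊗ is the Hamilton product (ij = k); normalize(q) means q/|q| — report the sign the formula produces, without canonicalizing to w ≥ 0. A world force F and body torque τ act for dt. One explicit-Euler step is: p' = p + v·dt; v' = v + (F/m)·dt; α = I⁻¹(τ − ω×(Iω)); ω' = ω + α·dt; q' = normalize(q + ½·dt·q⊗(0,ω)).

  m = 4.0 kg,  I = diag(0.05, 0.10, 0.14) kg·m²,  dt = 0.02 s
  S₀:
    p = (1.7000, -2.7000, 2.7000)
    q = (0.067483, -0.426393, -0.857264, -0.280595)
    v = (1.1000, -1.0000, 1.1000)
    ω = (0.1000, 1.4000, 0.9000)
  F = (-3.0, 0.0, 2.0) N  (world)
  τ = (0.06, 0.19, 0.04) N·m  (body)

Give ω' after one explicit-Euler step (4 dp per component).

ω' = (0.1038, 1.4396, 0.9047)

α = I⁻¹(τ − ω×Iω) = (0.1920, 1.9810, 0.2357)
ω' = ω + α·dt = (0.1038, 1.4396, 0.9047)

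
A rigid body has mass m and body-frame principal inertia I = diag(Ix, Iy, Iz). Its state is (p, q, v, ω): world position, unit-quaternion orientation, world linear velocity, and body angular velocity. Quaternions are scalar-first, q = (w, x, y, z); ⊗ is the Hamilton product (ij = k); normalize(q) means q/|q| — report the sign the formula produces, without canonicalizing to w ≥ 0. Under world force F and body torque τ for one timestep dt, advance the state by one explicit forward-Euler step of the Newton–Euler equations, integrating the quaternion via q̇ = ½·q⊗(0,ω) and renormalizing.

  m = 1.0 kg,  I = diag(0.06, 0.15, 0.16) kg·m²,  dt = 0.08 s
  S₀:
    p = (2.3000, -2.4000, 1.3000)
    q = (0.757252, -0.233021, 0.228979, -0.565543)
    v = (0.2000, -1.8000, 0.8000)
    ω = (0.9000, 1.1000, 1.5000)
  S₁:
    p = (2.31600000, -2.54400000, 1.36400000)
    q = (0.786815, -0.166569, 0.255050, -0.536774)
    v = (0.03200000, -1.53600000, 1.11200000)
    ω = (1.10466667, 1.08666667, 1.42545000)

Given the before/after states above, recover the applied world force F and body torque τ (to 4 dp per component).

F = (-2.1000, 3.3000, 3.9000)
τ = (0.1700, -0.1600, -0.0600)

rate change Δω = (0.20466667, -0.01333333, -0.07455000)
gyro term ω₀×Iω₀ = (0.0165, -0.1350, 0.0891)
τ = I·(Δω/dt) + ω₀×(Iω₀) = (0.1700, -0.1600, -0.0600)
Δv = v₁−v₀ = (-0.16800000, 0.26400000, 0.31200000)
applied force F = (-2.1000, 3.3000, 3.9000)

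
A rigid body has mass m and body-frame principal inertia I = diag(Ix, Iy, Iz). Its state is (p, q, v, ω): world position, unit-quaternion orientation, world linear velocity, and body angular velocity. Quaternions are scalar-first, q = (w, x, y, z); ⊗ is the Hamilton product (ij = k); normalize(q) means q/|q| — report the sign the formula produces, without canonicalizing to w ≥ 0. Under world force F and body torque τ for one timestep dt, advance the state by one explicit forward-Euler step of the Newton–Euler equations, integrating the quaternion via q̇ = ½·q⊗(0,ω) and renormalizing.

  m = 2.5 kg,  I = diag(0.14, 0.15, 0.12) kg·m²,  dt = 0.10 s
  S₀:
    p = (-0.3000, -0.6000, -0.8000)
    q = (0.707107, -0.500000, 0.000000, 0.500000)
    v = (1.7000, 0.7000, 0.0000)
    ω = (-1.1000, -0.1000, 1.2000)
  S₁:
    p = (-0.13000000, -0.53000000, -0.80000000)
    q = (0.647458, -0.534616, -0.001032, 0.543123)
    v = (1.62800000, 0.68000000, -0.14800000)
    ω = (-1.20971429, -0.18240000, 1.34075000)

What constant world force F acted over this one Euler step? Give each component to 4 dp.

Δv = v₁−v₀ = (-0.07200000, -0.02000000, -0.14800000)
applied force F = (-1.8000, -0.5000, -3.7000)

F = (-1.8000, -0.5000, -3.7000)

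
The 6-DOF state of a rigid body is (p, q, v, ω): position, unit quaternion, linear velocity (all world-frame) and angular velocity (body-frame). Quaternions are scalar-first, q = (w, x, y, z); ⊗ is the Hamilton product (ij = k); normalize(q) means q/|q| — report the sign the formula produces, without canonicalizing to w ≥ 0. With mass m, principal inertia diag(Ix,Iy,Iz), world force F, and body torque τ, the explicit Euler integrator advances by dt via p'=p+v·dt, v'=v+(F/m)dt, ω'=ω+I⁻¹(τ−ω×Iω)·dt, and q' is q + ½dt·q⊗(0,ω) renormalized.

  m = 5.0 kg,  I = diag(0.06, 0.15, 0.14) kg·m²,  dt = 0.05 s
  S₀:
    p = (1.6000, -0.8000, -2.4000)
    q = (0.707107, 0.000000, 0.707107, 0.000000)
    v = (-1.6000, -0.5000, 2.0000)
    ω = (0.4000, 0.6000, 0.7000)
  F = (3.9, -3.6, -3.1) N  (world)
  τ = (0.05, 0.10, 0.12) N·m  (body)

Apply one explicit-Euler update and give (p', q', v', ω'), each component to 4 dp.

α = I⁻¹(τ − ω×Iω) = (0.9033, 0.8160, 0.7029)
ω' = ω + α·dt = (0.4452, 0.6408, 0.7351)
2q̇ = q⊗(0,ω) = (-0.4242642, 0.7778177, 0.4242642, 0.2121321)
updated quaternion q' = (0.6963, 0.0194, 0.7175, 0.0053)
p + v·dt = (1.5200, -0.8250, -2.3000)
v' = v + a·dt = (-1.5610, -0.5360, 1.9690)

p' = (1.5200, -0.8250, -2.3000)
q' = (0.6963, 0.0194, 0.7175, 0.0053)
v' = (-1.5610, -0.5360, 1.9690)
ω' = (0.4452, 0.6408, 0.7351)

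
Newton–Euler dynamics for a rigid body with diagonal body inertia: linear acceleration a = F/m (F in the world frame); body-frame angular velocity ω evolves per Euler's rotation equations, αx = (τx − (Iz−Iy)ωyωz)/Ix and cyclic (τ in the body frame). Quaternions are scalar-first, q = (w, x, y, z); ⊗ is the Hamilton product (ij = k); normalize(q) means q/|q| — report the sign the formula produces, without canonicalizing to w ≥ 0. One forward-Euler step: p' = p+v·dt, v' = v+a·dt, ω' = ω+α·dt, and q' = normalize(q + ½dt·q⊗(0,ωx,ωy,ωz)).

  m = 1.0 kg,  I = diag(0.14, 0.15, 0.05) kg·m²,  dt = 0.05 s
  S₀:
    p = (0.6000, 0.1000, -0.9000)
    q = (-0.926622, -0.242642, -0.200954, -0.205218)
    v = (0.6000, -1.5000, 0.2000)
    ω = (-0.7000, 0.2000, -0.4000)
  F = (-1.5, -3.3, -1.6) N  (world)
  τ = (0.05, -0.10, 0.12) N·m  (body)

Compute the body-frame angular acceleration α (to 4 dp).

α = (0.3000, -0.8347, 2.4280)

precession coupling ω×(Iω) = (0.0080, 0.0252, -0.0014)
(τ − ω×Iω)/I = (0.3000, -0.8347, 2.4280)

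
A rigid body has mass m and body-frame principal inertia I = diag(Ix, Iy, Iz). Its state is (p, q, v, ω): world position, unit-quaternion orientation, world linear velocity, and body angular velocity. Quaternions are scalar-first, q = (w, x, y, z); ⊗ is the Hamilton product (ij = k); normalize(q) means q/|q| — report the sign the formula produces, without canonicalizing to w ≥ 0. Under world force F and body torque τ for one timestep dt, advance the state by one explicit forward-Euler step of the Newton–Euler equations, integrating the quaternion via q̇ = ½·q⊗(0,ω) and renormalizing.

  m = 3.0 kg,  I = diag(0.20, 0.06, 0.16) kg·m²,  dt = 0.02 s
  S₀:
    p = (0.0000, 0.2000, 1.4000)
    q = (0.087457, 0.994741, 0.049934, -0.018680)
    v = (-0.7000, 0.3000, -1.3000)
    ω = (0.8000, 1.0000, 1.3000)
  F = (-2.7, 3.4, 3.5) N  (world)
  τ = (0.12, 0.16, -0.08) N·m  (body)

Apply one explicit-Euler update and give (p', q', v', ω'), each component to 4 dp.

p' = (-0.0140, 0.2060, 1.3740)
q' = (0.0792, 0.9961, 0.0377, -0.0080)
v' = (-0.7180, 0.3227, -1.2767)
ω' = (0.7990, 1.0395, 1.3040)

α = I⁻¹(τ − ω×Iω) = (-0.0500, 1.9733, 0.2000)
ω' = ω + α·dt = (0.7990, 1.0395, 1.3040)
2q̇ = q⊗(0,ω) = (-0.8214428, 0.1535598, -1.2206503, 1.0684879)
q + ½dt·q⊗(0,ω), renormalized = (0.0792, 0.9961, 0.0377, -0.0080)
linear accel F/m = (-0.9000, 1.1333, 1.1667)
p + v·dt = (-0.0140, 0.2060, 1.3740)
v' = v + a·dt = (-0.7180, 0.3227, -1.2767)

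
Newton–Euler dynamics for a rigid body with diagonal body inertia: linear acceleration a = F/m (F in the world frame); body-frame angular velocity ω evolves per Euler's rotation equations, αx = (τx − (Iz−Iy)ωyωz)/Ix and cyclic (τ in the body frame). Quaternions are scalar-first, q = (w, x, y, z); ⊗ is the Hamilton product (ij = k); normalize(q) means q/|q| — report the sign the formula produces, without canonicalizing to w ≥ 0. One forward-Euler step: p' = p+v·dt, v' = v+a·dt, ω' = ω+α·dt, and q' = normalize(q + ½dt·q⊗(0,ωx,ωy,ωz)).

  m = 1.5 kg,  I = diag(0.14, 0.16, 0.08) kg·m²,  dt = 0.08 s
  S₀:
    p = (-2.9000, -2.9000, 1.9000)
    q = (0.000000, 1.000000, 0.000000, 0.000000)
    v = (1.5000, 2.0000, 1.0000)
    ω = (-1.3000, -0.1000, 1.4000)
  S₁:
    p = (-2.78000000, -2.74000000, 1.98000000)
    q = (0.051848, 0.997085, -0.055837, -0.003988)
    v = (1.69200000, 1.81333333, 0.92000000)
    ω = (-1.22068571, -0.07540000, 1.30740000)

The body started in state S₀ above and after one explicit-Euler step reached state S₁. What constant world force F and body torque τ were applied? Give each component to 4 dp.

F = (3.6000, -3.5000, -1.5000)
τ = (0.1500, -0.0600, -0.0900)

v₁ − v₀ = (0.19200000, -0.18666667, -0.08000000)
F = m·Δv/dt = (3.6000, -3.5000, -1.5000)
rate change Δω = (0.07931429, 0.02460000, -0.09260000)
applied torque τ = (0.1500, -0.0600, -0.0900)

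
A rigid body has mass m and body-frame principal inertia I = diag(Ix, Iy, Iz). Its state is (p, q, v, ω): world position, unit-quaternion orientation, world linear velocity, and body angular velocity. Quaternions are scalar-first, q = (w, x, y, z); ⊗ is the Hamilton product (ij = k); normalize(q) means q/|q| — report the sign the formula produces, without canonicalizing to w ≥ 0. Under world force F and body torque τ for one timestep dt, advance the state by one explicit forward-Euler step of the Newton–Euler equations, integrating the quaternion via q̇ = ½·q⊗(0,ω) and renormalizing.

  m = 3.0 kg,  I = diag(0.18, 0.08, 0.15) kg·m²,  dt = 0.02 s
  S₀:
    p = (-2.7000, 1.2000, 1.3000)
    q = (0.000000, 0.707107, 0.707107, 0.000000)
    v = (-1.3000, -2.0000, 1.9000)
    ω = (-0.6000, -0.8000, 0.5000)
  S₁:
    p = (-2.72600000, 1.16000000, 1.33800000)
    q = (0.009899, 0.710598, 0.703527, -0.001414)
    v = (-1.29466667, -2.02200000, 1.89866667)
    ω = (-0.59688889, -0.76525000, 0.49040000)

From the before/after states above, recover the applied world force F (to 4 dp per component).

F = (0.8000, -3.3000, -0.2000)

velocity change Δv = (0.00533333, -0.02200000, -0.00133333)
applied force F = (0.8000, -3.3000, -0.2000)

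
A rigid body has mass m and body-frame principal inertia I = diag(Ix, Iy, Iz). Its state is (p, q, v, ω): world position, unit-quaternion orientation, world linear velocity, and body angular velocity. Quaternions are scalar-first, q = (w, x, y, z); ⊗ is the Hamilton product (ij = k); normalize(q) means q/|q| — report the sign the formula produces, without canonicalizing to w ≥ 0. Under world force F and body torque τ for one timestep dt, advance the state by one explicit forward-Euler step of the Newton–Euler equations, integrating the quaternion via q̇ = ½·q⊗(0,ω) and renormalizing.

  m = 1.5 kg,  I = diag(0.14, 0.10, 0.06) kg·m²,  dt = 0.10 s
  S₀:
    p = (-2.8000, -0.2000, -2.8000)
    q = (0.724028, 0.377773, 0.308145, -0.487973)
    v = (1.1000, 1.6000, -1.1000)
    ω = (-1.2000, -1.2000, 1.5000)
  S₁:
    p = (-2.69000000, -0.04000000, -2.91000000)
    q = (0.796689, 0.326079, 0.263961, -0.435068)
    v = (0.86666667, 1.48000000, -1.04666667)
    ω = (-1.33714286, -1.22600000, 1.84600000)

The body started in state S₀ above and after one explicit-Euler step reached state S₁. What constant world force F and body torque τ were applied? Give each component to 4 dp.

F = (-3.5000, -1.8000, 0.8000)
τ = (-0.1200, -0.1700, 0.1500)

rate change Δω = (-0.13714286, -0.02600000, 0.34600000)
precession coupling = (0.0720, -0.1440, -0.0576)
τ = I·(Δω/dt) + ω₀×(Iω₀) = (-0.1200, -0.1700, 0.1500)
velocity change Δv = (-0.23333333, -0.12000000, 0.05333333)
applied force F = (-3.5000, -1.8000, 0.8000)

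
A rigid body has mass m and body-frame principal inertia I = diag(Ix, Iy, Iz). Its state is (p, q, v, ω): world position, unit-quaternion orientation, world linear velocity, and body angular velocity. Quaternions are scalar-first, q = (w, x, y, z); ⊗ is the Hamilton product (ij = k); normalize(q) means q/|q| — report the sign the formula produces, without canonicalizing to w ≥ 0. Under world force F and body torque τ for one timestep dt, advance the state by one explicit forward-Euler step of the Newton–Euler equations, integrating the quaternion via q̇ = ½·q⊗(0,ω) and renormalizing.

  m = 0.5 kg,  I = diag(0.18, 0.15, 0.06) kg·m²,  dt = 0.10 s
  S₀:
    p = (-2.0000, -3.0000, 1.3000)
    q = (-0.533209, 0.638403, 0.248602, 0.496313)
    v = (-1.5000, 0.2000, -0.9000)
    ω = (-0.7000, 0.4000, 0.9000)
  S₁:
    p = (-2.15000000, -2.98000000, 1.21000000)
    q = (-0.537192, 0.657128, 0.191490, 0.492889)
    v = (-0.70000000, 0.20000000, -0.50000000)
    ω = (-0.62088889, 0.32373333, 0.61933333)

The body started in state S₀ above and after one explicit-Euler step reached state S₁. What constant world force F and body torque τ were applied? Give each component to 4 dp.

velocity change Δv = (0.80000000, 0.00000000, 0.40000000)
m·(v₁−v₀)/dt = (4.0000, 0.0000, 2.0000)
Δω = ω₁−ω₀ = (0.07911111, -0.07626667, -0.28066667)
ω₀×(Iω₀) = (-0.0324, -0.0756, 0.0084)
I·α + gyro = (0.1100, -0.1900, -0.1600)

F = (4.0000, 0.0000, 2.0000)
τ = (0.1100, -0.1900, -0.1600)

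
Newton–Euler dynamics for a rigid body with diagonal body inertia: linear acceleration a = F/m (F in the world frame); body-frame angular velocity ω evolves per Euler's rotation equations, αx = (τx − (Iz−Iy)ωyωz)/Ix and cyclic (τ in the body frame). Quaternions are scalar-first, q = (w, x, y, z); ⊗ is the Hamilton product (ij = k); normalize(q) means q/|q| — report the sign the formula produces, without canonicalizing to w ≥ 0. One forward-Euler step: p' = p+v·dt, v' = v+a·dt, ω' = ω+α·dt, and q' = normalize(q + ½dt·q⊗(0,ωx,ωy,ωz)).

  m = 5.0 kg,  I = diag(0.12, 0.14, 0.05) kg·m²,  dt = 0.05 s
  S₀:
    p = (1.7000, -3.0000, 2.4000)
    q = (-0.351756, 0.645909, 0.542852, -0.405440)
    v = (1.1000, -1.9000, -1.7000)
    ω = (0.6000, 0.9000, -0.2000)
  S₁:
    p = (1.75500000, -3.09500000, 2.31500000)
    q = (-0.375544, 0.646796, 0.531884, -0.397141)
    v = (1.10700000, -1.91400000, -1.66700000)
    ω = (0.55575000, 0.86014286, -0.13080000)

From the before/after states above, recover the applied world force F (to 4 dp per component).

Δv = v₁−v₀ = (0.00700000, -0.01400000, 0.03300000)
m·(v₁−v₀)/dt = (0.7000, -1.4000, 3.3000)

F = (0.7000, -1.4000, 3.3000)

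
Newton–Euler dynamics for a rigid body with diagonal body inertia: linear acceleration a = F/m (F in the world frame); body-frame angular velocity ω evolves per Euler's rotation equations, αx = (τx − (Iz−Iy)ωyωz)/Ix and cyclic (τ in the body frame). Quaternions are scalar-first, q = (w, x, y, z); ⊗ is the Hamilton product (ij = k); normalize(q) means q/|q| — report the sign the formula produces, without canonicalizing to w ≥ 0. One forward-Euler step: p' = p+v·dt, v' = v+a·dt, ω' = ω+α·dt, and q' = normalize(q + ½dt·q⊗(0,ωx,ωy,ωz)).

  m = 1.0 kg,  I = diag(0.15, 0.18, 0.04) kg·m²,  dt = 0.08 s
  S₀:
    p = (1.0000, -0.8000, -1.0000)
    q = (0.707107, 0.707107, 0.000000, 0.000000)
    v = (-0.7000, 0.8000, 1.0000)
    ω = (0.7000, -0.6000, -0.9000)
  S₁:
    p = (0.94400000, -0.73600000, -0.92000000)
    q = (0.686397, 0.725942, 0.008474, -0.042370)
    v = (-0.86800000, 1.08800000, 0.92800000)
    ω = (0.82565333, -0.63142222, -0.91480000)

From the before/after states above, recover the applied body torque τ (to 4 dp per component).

τ = (0.1600, -0.1400, -0.0200)

Δω = ω₁−ω₀ = (0.12565333, -0.03142222, -0.01480000)
precession coupling = (-0.0756, -0.0693, -0.0126)
τ = I·(Δω/dt) + ω₀×(Iω₀) = (0.1600, -0.1400, -0.0200)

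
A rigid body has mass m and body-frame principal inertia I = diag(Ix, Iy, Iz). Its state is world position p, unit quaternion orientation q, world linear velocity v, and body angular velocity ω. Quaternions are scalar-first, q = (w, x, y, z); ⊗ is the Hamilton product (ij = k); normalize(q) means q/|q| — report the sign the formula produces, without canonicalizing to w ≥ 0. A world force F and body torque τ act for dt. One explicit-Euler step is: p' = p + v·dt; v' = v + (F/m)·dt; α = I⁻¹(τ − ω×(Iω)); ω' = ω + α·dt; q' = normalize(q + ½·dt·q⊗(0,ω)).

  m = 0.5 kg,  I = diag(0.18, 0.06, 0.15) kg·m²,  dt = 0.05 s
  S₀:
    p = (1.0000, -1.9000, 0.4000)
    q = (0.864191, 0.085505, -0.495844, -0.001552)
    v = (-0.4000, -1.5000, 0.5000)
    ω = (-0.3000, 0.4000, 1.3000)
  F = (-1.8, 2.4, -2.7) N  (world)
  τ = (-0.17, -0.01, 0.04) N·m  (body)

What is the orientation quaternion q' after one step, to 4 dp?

q' = (0.8693, 0.0629, -0.4897, 0.0237)

2q̇ = q⊗(0,ω) = (0.2260067, -0.9032337, 0.2349855, 1.0088971)
q + ½dt·q⊗(0,ω), renormalized = (0.8693, 0.0629, -0.4897, 0.0237)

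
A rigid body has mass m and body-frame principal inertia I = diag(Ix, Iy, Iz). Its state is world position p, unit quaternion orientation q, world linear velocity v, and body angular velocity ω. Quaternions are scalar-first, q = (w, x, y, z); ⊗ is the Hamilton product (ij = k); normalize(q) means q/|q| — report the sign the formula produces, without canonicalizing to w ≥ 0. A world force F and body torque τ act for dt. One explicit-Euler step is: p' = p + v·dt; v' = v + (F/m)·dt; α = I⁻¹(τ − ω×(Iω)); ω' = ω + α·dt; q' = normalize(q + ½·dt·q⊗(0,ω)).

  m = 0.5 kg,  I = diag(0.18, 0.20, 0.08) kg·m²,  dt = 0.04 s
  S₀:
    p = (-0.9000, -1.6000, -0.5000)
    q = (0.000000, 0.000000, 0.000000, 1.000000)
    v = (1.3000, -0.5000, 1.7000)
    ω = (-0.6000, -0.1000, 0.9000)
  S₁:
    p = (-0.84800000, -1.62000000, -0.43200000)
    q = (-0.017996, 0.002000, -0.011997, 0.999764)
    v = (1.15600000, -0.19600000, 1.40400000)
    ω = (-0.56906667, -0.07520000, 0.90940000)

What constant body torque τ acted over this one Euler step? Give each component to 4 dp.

rate change Δω = (0.03093333, 0.02480000, 0.00940000)
gyro term ω₀×Iω₀ = (0.0108, -0.0540, 0.0012)
applied torque τ = (0.1500, 0.0700, 0.0200)

τ = (0.1500, 0.0700, 0.0200)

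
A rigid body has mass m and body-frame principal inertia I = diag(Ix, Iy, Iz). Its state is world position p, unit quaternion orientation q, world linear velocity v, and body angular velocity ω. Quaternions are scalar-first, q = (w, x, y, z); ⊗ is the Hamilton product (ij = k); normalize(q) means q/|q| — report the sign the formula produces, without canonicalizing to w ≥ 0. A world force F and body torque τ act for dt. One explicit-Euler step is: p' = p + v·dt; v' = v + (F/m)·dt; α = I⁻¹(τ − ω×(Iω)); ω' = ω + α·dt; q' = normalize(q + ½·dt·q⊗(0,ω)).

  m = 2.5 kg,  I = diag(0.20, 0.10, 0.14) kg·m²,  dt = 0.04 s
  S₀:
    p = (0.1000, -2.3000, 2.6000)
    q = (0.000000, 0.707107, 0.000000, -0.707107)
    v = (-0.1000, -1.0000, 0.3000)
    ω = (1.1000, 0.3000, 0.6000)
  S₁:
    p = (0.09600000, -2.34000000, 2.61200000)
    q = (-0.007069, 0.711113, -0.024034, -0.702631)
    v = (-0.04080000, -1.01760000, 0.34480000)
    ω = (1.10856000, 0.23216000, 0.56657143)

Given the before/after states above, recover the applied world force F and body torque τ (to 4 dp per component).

Δω = ω₁−ω₀ = (0.00856000, -0.06784000, -0.03342857)
applied torque τ = (0.0500, -0.1300, -0.1500)
Δv = v₁−v₀ = (0.05920000, -0.01760000, 0.04480000)
m·(v₁−v₀)/dt = (3.7000, -1.1000, 2.8000)

F = (3.7000, -1.1000, 2.8000)
τ = (0.0500, -0.1300, -0.1500)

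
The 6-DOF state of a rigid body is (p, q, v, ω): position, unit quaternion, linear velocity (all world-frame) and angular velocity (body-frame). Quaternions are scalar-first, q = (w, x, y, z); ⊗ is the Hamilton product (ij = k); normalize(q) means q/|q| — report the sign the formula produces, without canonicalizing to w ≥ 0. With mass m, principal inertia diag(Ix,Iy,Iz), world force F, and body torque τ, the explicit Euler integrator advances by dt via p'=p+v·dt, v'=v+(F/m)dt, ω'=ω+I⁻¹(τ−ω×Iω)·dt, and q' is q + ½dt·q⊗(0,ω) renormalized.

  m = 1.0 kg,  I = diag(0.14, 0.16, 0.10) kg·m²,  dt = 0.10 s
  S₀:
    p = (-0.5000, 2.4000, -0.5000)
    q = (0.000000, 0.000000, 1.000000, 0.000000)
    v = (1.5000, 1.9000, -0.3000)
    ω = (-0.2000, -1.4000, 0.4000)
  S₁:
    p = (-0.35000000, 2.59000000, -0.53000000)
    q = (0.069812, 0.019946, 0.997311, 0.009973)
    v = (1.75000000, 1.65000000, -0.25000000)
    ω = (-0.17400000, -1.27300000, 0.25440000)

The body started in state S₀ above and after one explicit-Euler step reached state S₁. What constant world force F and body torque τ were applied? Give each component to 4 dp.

F = (2.5000, -2.5000, 0.5000)
τ = (0.0700, 0.2000, -0.1400)

v₁ − v₀ = (0.25000000, -0.25000000, 0.05000000)
m·(v₁−v₀)/dt = (2.5000, -2.5000, 0.5000)
ω₁ − ω₀ = (0.02600000, 0.12700000, -0.14560000)
precession coupling = (0.0336, -0.0032, 0.0056)
applied torque τ = (0.0700, 0.2000, -0.1400)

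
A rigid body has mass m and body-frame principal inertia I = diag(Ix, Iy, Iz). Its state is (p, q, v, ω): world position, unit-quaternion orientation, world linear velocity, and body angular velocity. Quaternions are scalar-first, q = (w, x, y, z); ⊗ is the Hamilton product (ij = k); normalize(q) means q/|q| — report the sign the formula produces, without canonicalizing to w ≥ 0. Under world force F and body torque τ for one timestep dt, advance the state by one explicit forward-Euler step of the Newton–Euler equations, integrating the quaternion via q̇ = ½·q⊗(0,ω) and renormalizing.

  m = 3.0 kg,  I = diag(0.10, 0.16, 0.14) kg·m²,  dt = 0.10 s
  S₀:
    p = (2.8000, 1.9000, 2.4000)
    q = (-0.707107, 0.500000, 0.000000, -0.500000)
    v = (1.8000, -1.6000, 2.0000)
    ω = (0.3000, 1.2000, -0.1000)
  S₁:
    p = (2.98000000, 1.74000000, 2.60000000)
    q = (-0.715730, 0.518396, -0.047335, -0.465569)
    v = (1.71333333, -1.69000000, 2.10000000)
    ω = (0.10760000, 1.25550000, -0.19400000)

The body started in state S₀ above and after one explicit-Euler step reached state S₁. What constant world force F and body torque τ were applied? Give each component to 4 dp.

ω₁ − ω₀ = (-0.19240000, 0.05550000, -0.09400000)
gyro term ω₀×Iω₀ = (0.0024, 0.0012, 0.0216)
applied torque τ = (-0.1900, 0.0900, -0.1100)
Δv = v₁−v₀ = (-0.08666667, -0.09000000, 0.10000000)
applied force F = (-2.6000, -2.7000, 3.0000)

F = (-2.6000, -2.7000, 3.0000)
τ = (-0.1900, 0.0900, -0.1100)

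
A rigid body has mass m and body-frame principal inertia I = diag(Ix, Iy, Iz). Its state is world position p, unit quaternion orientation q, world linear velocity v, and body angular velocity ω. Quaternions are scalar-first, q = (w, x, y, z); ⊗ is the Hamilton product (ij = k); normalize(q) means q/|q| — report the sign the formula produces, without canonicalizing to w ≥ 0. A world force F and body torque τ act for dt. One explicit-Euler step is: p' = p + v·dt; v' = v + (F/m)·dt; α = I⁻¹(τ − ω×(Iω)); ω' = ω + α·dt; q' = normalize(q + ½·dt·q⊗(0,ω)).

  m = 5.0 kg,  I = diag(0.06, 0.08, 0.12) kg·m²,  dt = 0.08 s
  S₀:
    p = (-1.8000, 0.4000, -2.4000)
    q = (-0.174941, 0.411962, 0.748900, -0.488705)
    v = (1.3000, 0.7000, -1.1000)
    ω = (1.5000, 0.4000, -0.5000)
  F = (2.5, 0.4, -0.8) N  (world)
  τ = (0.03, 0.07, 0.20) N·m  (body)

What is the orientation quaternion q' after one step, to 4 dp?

2q̇ = q⊗(0,ω) = (-1.1618555, -0.4413795, -0.5970529, -0.8710947)
updated quaternion q' = (-0.2209, 0.3935, 0.7235, -0.5224)

q' = (-0.2209, 0.3935, 0.7235, -0.5224)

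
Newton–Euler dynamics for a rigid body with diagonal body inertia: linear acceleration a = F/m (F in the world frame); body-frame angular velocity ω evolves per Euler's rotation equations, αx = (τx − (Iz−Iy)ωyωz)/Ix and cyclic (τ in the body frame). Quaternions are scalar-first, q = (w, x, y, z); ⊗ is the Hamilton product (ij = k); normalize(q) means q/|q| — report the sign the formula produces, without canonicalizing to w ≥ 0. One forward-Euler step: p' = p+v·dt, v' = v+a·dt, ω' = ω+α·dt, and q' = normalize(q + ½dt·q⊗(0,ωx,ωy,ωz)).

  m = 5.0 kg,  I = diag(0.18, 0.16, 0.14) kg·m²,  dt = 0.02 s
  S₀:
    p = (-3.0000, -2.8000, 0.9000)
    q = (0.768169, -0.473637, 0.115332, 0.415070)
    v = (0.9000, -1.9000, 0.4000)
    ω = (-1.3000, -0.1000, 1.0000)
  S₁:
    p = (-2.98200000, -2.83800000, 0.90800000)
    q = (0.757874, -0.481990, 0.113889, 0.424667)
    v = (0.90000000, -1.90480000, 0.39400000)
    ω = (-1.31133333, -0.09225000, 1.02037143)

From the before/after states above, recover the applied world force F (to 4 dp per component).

velocity change Δv = (0.00000000, -0.00480000, -0.00600000)
F = m·Δv/dt = (0.0000, -1.2000, -1.5000)

F = (0.0000, -1.2000, -1.5000)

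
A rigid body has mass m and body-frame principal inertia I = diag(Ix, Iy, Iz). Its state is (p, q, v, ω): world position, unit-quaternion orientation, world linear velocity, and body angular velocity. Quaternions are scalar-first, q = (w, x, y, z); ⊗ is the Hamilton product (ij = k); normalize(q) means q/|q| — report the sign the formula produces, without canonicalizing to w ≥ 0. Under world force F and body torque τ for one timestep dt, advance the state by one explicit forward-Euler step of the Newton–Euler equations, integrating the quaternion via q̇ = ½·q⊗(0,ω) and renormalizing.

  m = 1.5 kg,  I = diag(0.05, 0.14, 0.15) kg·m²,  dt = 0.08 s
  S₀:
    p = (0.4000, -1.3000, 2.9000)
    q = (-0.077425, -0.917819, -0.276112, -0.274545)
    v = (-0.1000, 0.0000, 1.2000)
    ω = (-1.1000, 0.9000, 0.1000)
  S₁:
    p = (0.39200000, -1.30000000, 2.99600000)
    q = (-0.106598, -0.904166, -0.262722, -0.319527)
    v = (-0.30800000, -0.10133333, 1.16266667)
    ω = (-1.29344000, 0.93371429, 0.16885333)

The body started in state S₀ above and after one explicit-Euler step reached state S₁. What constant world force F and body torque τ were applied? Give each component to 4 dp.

F = (-3.9000, -1.9000, -0.7000)
τ = (-0.1200, 0.0700, 0.0400)

v₁ − v₀ = (-0.20800000, -0.10133333, -0.03733333)
applied force F = (-3.9000, -1.9000, -0.7000)
rate change Δω = (-0.19344000, 0.03371429, 0.06885333)
τ = I·(Δω/dt) + ω₀×(Iω₀) = (-0.1200, 0.0700, 0.0400)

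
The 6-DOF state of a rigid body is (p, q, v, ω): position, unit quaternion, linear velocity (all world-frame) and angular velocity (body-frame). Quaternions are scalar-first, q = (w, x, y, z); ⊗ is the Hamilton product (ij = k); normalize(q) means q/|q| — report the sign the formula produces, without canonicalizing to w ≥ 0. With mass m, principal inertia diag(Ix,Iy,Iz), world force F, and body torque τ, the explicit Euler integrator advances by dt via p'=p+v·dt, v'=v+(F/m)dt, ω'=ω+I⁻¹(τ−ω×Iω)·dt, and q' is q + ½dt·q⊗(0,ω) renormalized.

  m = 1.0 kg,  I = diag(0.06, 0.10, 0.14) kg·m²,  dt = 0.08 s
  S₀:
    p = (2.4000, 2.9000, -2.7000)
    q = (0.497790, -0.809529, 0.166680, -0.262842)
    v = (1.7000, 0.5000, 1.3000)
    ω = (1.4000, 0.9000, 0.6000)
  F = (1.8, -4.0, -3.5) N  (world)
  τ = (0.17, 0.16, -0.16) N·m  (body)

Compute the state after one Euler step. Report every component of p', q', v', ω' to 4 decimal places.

precession coupling ω×(Iω) = (0.0216, -0.0672, 0.0504)
α = I⁻¹(τ − ω×Iω) = (2.4733, 2.2720, -1.5029)
new body rate ω' = (1.5979, 1.0818, 0.4798)
q⊗(0,ω) = (1.1410338, 1.0334718, 0.5657496, -0.6632541)
q' = normalize(q + ½dt·q⊗(0,ω)) = (0.5421, -0.7663, 0.1888, -0.2887)
p' = p + v·dt = (2.5360, 2.9400, -2.5960)
v' = v + a·dt = (1.8440, 0.1800, 1.0200)

p' = (2.5360, 2.9400, -2.5960)
q' = (0.5421, -0.7663, 0.1888, -0.2887)
v' = (1.8440, 0.1800, 1.0200)
ω' = (1.5979, 1.0818, 0.4798)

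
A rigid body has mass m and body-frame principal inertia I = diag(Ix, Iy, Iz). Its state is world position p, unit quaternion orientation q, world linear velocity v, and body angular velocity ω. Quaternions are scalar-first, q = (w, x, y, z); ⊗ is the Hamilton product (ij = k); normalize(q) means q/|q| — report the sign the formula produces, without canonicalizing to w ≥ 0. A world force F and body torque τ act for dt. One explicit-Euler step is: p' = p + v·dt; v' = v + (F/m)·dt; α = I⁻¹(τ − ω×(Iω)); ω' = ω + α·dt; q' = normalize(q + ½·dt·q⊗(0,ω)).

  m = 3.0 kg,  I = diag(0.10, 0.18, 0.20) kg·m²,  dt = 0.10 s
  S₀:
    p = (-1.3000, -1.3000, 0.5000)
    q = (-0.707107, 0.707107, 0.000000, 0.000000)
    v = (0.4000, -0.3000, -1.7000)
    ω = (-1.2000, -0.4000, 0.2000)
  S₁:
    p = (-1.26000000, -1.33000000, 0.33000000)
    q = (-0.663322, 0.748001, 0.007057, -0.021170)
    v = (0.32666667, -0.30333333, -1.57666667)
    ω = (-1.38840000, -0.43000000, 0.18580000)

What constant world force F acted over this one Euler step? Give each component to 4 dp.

velocity change Δv = (-0.07333333, -0.00333333, 0.12333333)
F = m·Δv/dt = (-2.2000, -0.1000, 3.7000)

F = (-2.2000, -0.1000, 3.7000)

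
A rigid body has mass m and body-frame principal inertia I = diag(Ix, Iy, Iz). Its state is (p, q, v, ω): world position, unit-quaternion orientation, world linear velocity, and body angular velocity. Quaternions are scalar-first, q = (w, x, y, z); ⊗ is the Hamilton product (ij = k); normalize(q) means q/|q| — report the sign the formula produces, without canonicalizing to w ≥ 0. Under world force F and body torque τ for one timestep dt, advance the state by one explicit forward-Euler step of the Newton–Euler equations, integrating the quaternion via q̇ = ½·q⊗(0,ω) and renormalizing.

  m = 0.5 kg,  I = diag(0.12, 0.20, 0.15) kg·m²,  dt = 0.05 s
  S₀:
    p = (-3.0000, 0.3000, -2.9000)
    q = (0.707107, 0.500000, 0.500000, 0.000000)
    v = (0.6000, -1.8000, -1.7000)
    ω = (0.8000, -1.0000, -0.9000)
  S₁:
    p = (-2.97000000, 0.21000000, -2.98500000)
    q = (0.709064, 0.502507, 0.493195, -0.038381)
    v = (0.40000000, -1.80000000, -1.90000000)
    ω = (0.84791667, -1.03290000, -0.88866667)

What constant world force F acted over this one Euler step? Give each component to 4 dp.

Δv = v₁−v₀ = (-0.20000000, 0.00000000, -0.20000000)
F = m·Δv/dt = (-2.0000, 0.0000, -2.0000)

F = (-2.0000, 0.0000, -2.0000)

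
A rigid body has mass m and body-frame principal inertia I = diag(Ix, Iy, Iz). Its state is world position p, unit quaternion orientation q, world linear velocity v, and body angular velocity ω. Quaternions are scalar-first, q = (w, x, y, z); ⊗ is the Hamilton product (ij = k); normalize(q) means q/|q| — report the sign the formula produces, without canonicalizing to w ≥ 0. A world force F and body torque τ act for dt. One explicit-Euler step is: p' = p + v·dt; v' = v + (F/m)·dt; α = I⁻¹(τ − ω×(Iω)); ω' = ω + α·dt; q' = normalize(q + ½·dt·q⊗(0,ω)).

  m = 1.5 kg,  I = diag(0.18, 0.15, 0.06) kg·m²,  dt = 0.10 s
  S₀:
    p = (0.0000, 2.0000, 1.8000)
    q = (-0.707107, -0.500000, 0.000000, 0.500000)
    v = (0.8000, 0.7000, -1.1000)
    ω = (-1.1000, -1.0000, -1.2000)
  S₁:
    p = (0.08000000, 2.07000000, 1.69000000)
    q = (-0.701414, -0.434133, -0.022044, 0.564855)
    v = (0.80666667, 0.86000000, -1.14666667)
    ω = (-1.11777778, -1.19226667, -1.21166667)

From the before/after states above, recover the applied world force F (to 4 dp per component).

F = (0.1000, 2.4000, -0.7000)

velocity change Δv = (0.00666667, 0.16000000, -0.04666667)
m·(v₁−v₀)/dt = (0.1000, 2.4000, -0.7000)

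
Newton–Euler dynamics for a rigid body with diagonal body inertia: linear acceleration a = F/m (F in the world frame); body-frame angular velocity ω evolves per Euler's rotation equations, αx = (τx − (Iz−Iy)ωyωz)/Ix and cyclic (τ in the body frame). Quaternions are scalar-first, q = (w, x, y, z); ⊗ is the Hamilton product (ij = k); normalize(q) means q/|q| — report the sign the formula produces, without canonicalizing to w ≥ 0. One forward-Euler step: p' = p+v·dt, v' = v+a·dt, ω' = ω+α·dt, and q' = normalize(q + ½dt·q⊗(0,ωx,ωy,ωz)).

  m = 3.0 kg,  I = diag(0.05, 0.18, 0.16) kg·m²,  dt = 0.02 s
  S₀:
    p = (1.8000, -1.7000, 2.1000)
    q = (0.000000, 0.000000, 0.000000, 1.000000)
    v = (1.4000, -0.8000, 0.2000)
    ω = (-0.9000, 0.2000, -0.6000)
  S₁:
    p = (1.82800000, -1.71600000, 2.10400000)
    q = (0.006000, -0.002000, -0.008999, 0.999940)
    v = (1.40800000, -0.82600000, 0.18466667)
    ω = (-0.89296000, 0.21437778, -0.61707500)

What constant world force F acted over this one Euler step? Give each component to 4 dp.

Δv = v₁−v₀ = (0.00800000, -0.02600000, -0.01533333)
applied force F = (1.2000, -3.9000, -2.3000)

F = (1.2000, -3.9000, -2.3000)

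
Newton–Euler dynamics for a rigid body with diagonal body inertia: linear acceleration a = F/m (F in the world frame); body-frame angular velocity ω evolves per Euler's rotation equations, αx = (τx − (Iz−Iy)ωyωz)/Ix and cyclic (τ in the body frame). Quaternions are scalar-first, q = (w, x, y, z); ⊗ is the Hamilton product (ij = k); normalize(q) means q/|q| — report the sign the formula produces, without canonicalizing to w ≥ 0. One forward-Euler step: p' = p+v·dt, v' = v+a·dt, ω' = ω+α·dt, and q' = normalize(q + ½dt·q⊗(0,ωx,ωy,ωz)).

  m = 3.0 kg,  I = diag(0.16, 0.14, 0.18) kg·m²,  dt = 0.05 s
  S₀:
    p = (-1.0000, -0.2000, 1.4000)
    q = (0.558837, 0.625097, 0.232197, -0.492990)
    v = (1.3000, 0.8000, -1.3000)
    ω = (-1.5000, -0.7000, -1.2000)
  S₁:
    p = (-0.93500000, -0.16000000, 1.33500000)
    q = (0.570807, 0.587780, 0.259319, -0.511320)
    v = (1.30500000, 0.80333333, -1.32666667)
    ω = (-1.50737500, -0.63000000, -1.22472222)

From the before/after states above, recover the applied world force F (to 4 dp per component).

F = (0.3000, 0.2000, -1.6000)

v₁ − v₀ = (0.00500000, 0.00333333, -0.02666667)
F = m·Δv/dt = (0.3000, 0.2000, -1.6000)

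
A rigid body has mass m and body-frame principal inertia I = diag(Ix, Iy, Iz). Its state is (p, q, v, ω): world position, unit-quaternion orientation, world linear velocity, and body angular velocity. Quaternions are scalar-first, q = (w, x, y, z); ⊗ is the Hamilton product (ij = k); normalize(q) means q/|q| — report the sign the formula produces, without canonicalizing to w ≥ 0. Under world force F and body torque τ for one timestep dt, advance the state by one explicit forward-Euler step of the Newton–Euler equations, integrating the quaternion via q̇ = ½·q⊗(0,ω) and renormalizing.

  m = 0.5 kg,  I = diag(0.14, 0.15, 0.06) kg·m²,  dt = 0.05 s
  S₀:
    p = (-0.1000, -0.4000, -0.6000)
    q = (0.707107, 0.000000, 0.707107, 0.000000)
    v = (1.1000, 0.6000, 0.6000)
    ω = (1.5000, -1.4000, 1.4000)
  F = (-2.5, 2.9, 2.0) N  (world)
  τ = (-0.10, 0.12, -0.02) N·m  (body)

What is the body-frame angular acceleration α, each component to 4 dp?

gyro term ω×Iω = (0.1764, 0.1680, -0.0210)
α = I⁻¹(τ − ω×Iω) = (-1.9743, -0.3200, 0.0167)

α = (-1.9743, -0.3200, 0.0167)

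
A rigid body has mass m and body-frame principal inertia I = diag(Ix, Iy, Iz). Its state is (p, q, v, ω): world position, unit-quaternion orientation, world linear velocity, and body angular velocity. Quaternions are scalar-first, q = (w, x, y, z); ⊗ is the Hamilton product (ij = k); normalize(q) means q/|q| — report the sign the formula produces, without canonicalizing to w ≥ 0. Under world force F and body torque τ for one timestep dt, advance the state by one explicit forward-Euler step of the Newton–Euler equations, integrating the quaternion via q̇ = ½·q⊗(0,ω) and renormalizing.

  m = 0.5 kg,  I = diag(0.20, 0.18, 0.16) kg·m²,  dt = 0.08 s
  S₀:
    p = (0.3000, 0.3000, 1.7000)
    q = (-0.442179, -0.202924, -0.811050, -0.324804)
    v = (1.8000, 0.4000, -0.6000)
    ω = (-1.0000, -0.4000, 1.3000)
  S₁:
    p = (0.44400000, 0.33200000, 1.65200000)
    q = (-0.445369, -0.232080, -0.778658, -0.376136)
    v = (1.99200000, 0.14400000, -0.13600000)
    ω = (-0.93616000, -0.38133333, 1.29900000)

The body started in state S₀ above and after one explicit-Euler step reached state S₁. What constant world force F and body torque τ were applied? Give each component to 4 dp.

F = (1.2000, -1.6000, 2.9000)
τ = (0.1700, -0.0100, -0.0100)

Δω = ω₁−ω₀ = (0.06384000, 0.01866667, -0.00100000)
precession coupling = (0.0104, -0.0520, -0.0080)
applied torque τ = (0.1700, -0.0100, -0.0100)
velocity change Δv = (0.19200000, -0.25600000, 0.46400000)
F = m·Δv/dt = (1.2000, -1.6000, 2.9000)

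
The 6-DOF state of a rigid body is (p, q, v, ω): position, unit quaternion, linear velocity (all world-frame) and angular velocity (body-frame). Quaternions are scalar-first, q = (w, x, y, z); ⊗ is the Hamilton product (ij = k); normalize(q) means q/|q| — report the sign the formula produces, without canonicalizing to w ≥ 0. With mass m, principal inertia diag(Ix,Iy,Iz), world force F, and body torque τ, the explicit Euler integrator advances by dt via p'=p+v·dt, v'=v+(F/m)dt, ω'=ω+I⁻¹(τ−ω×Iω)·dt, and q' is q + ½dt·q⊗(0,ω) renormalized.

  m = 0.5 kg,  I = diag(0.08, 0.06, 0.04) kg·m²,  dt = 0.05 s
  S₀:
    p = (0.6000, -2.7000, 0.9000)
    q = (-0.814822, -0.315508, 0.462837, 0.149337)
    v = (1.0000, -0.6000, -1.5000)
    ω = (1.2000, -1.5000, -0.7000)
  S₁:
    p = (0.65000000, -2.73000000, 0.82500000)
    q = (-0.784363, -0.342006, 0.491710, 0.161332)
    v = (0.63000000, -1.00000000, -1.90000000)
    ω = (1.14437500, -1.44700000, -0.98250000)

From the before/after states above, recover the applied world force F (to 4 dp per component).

velocity change Δv = (-0.37000000, -0.40000000, -0.40000000)
applied force F = (-3.7000, -4.0000, -4.0000)

F = (-3.7000, -4.0000, -4.0000)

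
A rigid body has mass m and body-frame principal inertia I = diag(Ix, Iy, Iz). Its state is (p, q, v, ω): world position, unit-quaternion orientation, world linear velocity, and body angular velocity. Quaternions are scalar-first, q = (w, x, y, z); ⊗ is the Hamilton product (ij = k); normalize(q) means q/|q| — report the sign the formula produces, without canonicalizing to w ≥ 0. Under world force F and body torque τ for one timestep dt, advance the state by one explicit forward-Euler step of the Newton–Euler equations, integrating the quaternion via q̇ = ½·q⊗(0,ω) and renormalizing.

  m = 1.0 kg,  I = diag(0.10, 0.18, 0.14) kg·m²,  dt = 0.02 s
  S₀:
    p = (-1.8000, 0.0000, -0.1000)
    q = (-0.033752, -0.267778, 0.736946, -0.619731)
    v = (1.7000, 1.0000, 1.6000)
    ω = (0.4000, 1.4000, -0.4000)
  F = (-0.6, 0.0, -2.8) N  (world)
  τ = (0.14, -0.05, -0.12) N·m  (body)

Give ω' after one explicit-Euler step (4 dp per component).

gyro term ω×Iω = (0.0224, 0.0064, 0.0448)
(τ − ω×Iω)/I = (1.1760, -0.3133, -1.1771)
new body rate ω' = (0.4235, 1.3937, -0.4235)

ω' = (0.4235, 1.3937, -0.4235)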